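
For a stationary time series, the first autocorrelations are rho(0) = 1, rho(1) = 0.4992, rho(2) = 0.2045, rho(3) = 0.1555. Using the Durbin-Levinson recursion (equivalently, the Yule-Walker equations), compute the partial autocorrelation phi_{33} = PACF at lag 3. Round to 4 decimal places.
\phi_{33} = 0.1030

The PACF at lag k is phi_{kk}, the last component of the solution
to the Yule-Walker system G_k phi = r_k where
  (G_k)_{ij} = rho(|i - j|), (r_k)_i = rho(i), i,j = 1..k.
Equivalently, Durbin-Levinson gives phi_{kk} iteratively:
  phi_{11} = rho(1)
  phi_{kk} = [rho(k) - sum_{j=1..k-1} phi_{k-1,j} rho(k-j)]
            / [1 - sum_{j=1..k-1} phi_{k-1,j} rho(j)],
  phi_{k,j} = phi_{k-1,j} - phi_{kk} phi_{k-1,k-j},  j = 1..k-1.
Step k = 1:
  phi_11 = rho(1) = 0.4992.
Step k = 2:
  phi_22 = [rho(2) - phi_11 rho(1)] / [1 - phi_11 rho(1)] = [0.2045 - (0.4992)(0.4992)] / [1 - (0.4992)(0.4992)]
         = -0.04470064 / 0.75079936 = -0.059537.
  Update: phi_21 = phi_11 - phi_22 phi_11 = 0.4992 - (-0.059537)(0.4992) = 0.528921.
Step k = 3:
  phi_33 = [rho(3) - phi_21 rho(2) - phi_22 rho(1)] / [1 - phi_21 rho(1) - phi_22 rho(2)]
    numerator   = 0.1555 - (0.528921)(0.2045) - (-0.059537)(0.4992) = 0.07705671
    denominator = 1 - (0.528921)(0.4992) - (-0.059537)(0.2045) = 0.748138
  phi_33 = 0.07705671 / 0.748138 = 0.103.
Therefore phi_{33} = 0.1030.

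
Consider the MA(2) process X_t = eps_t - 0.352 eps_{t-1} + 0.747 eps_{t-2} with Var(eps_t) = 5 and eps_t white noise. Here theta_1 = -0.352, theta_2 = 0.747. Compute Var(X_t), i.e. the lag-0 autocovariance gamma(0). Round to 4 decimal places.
\gamma(0) = 8.4096

For an MA(q) process X_t = eps_t + sum_i theta_i eps_{t-i} with
Var(eps_t) = sigma^2, the variance is
  gamma(0) = sigma^2 * (1 + sum_i theta_i^2).
  sum_i theta_i^2 = (-0.352)^2 + (0.747)^2 = 0.123904 + 0.558009 = 0.681913.
  gamma(0) = 5 * (1 + 0.681913) = 5 * 1.681913 = 8.409565, which rounds to 8.4096.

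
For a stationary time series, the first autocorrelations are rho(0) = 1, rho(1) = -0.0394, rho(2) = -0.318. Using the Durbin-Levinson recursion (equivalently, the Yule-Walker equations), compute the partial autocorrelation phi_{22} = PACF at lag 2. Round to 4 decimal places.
\phi_{22} = -0.3200

The PACF at lag k is phi_{kk}, the last component of the solution
to the Yule-Walker system G_k phi = r_k where
  (G_k)_{ij} = rho(|i - j|), (r_k)_i = rho(i), i,j = 1..k.
Equivalently, Durbin-Levinson gives phi_{kk} iteratively:
  phi_{11} = rho(1)
  phi_{kk} = [rho(k) - sum_{j=1..k-1} phi_{k-1,j} rho(k-j)]
            / [1 - sum_{j=1..k-1} phi_{k-1,j} rho(j)],
  phi_{k,j} = phi_{k-1,j} - phi_{kk} phi_{k-1,k-j},  j = 1..k-1.
Step k = 1:
  phi_11 = rho(1) = -0.0394.
Step k = 2:
  phi_22 = [rho(2) - phi_11 rho(1)] / [1 - phi_11 rho(1)] = [-0.318 - (-0.0394)(-0.0394)] / [1 - (-0.0394)(-0.0394)]
         = -0.31955236 / 0.99844764 = -0.32.
Therefore phi_{22} = -0.3200.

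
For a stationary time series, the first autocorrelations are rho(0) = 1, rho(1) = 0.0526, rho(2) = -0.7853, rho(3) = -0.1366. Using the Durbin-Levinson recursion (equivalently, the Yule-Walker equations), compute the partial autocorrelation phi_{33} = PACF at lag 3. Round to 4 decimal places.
\phi_{33} = -0.0563

The PACF at lag k is phi_{kk}, the last component of the solution
to the Yule-Walker system G_k phi = r_k where
  (G_k)_{ij} = rho(|i - j|), (r_k)_i = rho(i), i,j = 1..k.
Equivalently, Durbin-Levinson gives phi_{kk} iteratively:
  phi_{11} = rho(1)
  phi_{kk} = [rho(k) - sum_{j=1..k-1} phi_{k-1,j} rho(k-j)]
            / [1 - sum_{j=1..k-1} phi_{k-1,j} rho(j)],
  phi_{k,j} = phi_{k-1,j} - phi_{kk} phi_{k-1,k-j},  j = 1..k-1.
Step k = 1:
  phi_11 = rho(1) = 0.0526.
Step k = 2:
  phi_22 = [rho(2) - phi_11 rho(1)] / [1 - phi_11 rho(1)] = [-0.7853 - (0.0526)(0.0526)] / [1 - (0.0526)(0.0526)]
         = -0.78806676 / 0.99723324 = -0.790253.
  Update: phi_21 = phi_11 - phi_22 phi_11 = 0.0526 - (-0.790253)(0.0526) = 0.094167.
Step k = 3:
  phi_33 = [rho(3) - phi_21 rho(2) - phi_22 rho(1)] / [1 - phi_21 rho(1) - phi_22 rho(2)]
    numerator   = -0.1366 - (0.094167)(-0.7853) - (-0.790253)(0.0526) = -0.02108309
    denominator = 1 - (0.094167)(0.0526) - (-0.790253)(-0.7853) = 0.37446096
  phi_33 = -0.02108309 / 0.37446096 = -0.0563.
Therefore phi_{33} = -0.0563.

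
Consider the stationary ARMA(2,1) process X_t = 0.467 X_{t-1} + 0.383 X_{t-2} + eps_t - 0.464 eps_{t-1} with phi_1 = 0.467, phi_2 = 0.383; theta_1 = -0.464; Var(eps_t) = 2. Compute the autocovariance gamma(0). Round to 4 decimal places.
\gamma(0) = 2.8145

Multiply the model equation by X_{t-k} and take expectations. With theta_0 = psi_0 = 1 and psi_j the MA(infinity) weights, this gives
  gamma(k) - sum_i phi_i gamma(k-i) = c_k,
  c_k = sigma^2 * sum_{j=k..q} theta_j psi_{j-k}   (c_k = 0 for k > q),
using gamma(-m) = gamma(m).
psi-weights needed (psi_j = theta_j + sum_i phi_i psi_{j-i}):
  psi_1 = theta_1 + phi_1 = -0.464 + (0.467) = 0.003
Right-hand sides:
  c_0 = sigma^2 (1 + theta_1 psi_1) = 2 * (1 + (-0.464)(0.003)) = 2 * 0.998608 = 1.997216
  c_1 = sigma^2 theta_1 = 2 * (-0.464) = -0.928
  c_2 = 0
Equations for k = 0, 1, 2 (AR order 2, c_2 = 0):
  (E0) gamma(0) = phi_1 gamma(1) + phi_2 gamma(2) + c_0
  (E1) gamma(1) = phi_1 gamma(0) + phi_2 gamma(1) + c_1
  (E2) gamma(2) = phi_1 gamma(1) + phi_2 gamma(0)
From (E1): gamma(1) = A gamma(0) + B with
  A = phi_1 / (1 - phi_2) = 0.467 / 0.617 = 0.756888,   B = c_1 / (1 - phi_2) = -0.928 / 0.617 = -1.504052.
Insert (E2) into (E0): gamma(0) (1 - phi_2^2) = phi_1 (1 + phi_2) gamma(1) + c_0.
  phi_1 (1 + phi_2) = (0.467)(1.383) = 0.645861,   1 - phi_2^2 = 0.853311.
Replace gamma(1) by A gamma(0) + B and collect gamma(0):
  gamma(0) [0.853311 - (0.645861)(0.756888)] = (0.645861)(-1.504052) + 1.997216
  gamma(0) * 0.364466 = 1.025808
  gamma(0) = 1.025808 / 0.364466 = 2.814546.
Therefore gamma(0) = 2.8145 (to 4 decimal places).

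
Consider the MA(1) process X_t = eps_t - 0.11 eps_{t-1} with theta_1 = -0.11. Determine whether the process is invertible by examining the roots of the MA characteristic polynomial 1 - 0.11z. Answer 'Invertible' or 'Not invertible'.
\text{Invertible}

The MA(q) characteristic polynomial is P(z) = 1 - 0.11z.
Invertibility requires all roots to lie outside the unit circle, i.e. |z| > 1 for every root.
This is linear in z: 1 + (-0.11) z = 0  =>  z = -1/(-0.11) = 9.090909,  |z| = 9.090909.
Moduli of all roots: 9.0909.
All moduli strictly greater than 1? Yes.
Verdict: Invertible.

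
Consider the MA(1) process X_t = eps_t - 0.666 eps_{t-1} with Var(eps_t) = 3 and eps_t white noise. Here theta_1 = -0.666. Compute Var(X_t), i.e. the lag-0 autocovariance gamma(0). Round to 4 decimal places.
\gamma(0) = 4.3307

For an MA(q) process X_t = eps_t + sum_i theta_i eps_{t-i} with
Var(eps_t) = sigma^2, the variance is
  gamma(0) = sigma^2 * (1 + sum_i theta_i^2).
  sum_i theta_i^2 = (-0.666)^2 = 0.443556.
  gamma(0) = 3 * (1 + 0.443556) = 3 * 1.443556 = 4.330668, which rounds to 4.3307.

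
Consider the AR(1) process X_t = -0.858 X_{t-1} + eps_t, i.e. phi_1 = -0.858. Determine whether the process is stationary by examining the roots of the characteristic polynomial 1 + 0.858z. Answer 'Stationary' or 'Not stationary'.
\text{Stationary}

The AR(p) characteristic polynomial is P(z) = 1 + 0.858z.
Stationarity requires all roots to lie outside the unit circle, i.e. |z| > 1 for every root.
This is linear in z: 1 + (0.858) z = 0  =>  z = -1/(0.858) = -1.165501,  |z| = 1.165501.
Moduli of all roots: 1.1655.
All moduli strictly greater than 1? Yes.
Verdict: Stationary.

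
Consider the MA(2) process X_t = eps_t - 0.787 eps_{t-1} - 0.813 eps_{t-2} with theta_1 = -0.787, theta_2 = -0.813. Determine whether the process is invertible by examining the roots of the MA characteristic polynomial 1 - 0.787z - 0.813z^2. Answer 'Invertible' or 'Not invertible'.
\text{Not invertible}

The MA(q) characteristic polynomial is P(z) = 1 - 0.787z - 0.813z^2.
Invertibility requires all roots to lie outside the unit circle, i.e. |z| > 1 for every root.
Set 1 + (-0.787) z + (-0.813) z^2 = 0, i.e. a z^2 + b z + c = 0 with a = -0.813, b = -0.787, c = 1.
Discriminant D = b^2 - 4ac = (-0.787)^2 - 4*(-0.813)*1 = 0.619369 - (-3.252) = 3.871369.
D >= 0, so the roots are real: z = (-b +/- sqrt(D)) / (2a) = (0.787 +/- 1.967579) / (-1.626).
  z_1 = (0.787 + 1.967579) / (-1.626) = -1.6941,   |z_1| = 1.6941.
  z_2 = (0.787 - 1.967579) / (-1.626) = 0.7261,   |z_2| = 0.7261.
Moduli of all roots: 1.6941, 0.7261.
All moduli strictly greater than 1? No.
Verdict: Not invertible.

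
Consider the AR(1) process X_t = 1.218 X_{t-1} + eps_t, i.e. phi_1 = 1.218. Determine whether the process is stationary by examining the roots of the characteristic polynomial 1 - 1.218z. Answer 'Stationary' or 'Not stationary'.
\text{Not stationary}

The AR(p) characteristic polynomial is P(z) = 1 - 1.218z.
Stationarity requires all roots to lie outside the unit circle, i.e. |z| > 1 for every root.
This is linear in z: 1 + (-1.218) z = 0  =>  z = -1/(-1.218) = 0.821018,  |z| = 0.821018.
Moduli of all roots: 0.8210.
All moduli strictly greater than 1? No.
Verdict: Not stationary.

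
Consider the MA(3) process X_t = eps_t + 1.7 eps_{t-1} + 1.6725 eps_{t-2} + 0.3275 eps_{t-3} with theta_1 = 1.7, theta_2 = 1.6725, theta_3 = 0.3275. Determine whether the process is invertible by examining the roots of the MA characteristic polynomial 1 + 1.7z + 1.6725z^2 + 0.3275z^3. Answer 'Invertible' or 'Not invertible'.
\text{Not invertible}

The MA(q) characteristic polynomial is P(z) = 1 + 1.7z + 1.6725z^2 + 0.3275z^3.
Invertibility requires all roots to lie outside the unit circle, i.e. |z| > 1 for every root.
Degree 3: look for a simple real root z0 first, then factor out (1 - z/z0) and solve the remaining quadratic.
Testing z0 = -4: P(-4) = 1 + (1.7)(-4) + (1.6725)(-4)^2 + (0.3275)(-4)^3
  = 1 + (-6.8) + (26.76) + (-20.96) = 0.  So z_0 = -4 is a root, |z_0| = 4.
Divide out the factor (1 + 0.25 z) = (1 - z/z0) (since 1/z0 = -0.25):
  P(z) = (1 + 0.25 z)(1 + (1.45) z + (1.31) z^2)
  [check: z-coef 1.45 - (-0.25) = 1.7; z^2-coef 1.31 - (-0.25)(1.45) = 1.6725; z^3-coef -(-0.25)(1.31) = 0.3275.]
Remaining roots from the quadratic factor 1 + (1.45) z + (1.31) z^2:
  Set 1 + (1.45) z + (1.31) z^2 = 0, i.e. a z^2 + b z + c = 0 with a = 1.31, b = 1.45, c = 1.
  Discriminant D = b^2 - 4ac = (1.45)^2 - 4*(1.31)*1 = 2.1025 - (5.24) = -3.1375.
  D < 0, so the roots are the complex-conjugate pair z = (-b +/- i sqrt(-D)) / (2a) = -0.5534 +/- 0.6761i.
  For a conjugate pair |z|^2 = z * conj(z) = (product of roots) = c/a = 1/(1.31) = 0.763359, so |z| = sqrt(0.763359) = 0.8737 for both roots.
Moduli of all roots: 4.0000, 0.8737, 0.8737.
All moduli strictly greater than 1? No.
Verdict: Not invertible.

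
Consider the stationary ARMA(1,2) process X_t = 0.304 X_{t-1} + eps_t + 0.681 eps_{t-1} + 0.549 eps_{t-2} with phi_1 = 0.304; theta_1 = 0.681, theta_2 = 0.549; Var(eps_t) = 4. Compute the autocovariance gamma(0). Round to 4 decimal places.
\gamma(0) = 11.0535

Multiply the model equation by X_{t-k} and take expectations. With theta_0 = psi_0 = 1 and psi_j the MA(infinity) weights, this gives
  gamma(k) - sum_i phi_i gamma(k-i) = c_k,
  c_k = sigma^2 * sum_{j=k..q} theta_j psi_{j-k}   (c_k = 0 for k > q),
using gamma(-m) = gamma(m).
psi-weights needed (psi_j = theta_j + sum_i phi_i psi_{j-i}):
  psi_1 = theta_1 + phi_1 = 0.681 + (0.304) = 0.985
  psi_2 = theta_2 + phi_1 psi_1 = 0.549 + (0.304)(0.985) = 0.84844
Right-hand sides:
  c_0 = sigma^2 (1 + theta_1 psi_1 + theta_2 psi_2) = 4 * (1 + (0.681)(0.985) + (0.549)(0.84844)) = 4 * 2.136579 = 8.546314
  c_1 = sigma^2 (theta_1 + theta_2 psi_1) = 4 * (0.681 + (0.549)(0.985)) = 4.88706
  c_2 = sigma^2 theta_2 = 4 * (0.549) = 2.196
Equations for k = 0 and k = 1 (AR order 1):
  gamma(0) = phi_1 gamma(1) + c_0
  gamma(1) = phi_1 gamma(0) + c_1
Substituting the second into the first: gamma(0) (1 - phi_1^2) = c_0 + phi_1 c_1, so
  gamma(0) = (c_0 + phi_1 c_1) / (1 - phi_1^2) = (8.546314 + (0.304)(4.88706)) / (1 - (0.304)^2) = 10.03198 / 0.907584 = 11.053501.
Therefore gamma(0) = 11.0535 (to 4 decimal places).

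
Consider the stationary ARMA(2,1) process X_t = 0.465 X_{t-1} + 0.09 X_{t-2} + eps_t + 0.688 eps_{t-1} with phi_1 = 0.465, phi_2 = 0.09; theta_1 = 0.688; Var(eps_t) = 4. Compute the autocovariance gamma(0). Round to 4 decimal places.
\gamma(0) = 11.8786

Multiply the model equation by X_{t-k} and take expectations. With theta_0 = psi_0 = 1 and psi_j the MA(infinity) weights, this gives
  gamma(k) - sum_i phi_i gamma(k-i) = c_k,
  c_k = sigma^2 * sum_{j=k..q} theta_j psi_{j-k}   (c_k = 0 for k > q),
using gamma(-m) = gamma(m).
psi-weights needed (psi_j = theta_j + sum_i phi_i psi_{j-i}):
  psi_1 = theta_1 + phi_1 = 0.688 + (0.465) = 1.153
Right-hand sides:
  c_0 = sigma^2 (1 + theta_1 psi_1) = 4 * (1 + (0.688)(1.153)) = 4 * 1.793264 = 7.173056
  c_1 = sigma^2 theta_1 = 4 * (0.688) = 2.752
  c_2 = 0
Equations for k = 0, 1, 2 (AR order 2, c_2 = 0):
  (E0) gamma(0) = phi_1 gamma(1) + phi_2 gamma(2) + c_0
  (E1) gamma(1) = phi_1 gamma(0) + phi_2 gamma(1) + c_1
  (E2) gamma(2) = phi_1 gamma(1) + phi_2 gamma(0)
From (E1): gamma(1) = A gamma(0) + B with
  A = phi_1 / (1 - phi_2) = 0.465 / 0.91 = 0.510989,   B = c_1 / (1 - phi_2) = 2.752 / 0.91 = 3.024176.
Insert (E2) into (E0): gamma(0) (1 - phi_2^2) = phi_1 (1 + phi_2) gamma(1) + c_0.
  phi_1 (1 + phi_2) = (0.465)(1.09) = 0.50685,   1 - phi_2^2 = 0.9919.
Replace gamma(1) by A gamma(0) + B and collect gamma(0):
  gamma(0) [0.9919 - (0.50685)(0.510989)] = (0.50685)(3.024176) + 7.173056
  gamma(0) * 0.732905 = 8.70586
  gamma(0) = 8.70586 / 0.732905 = 11.878561.
Therefore gamma(0) = 11.8786 (to 4 decimal places).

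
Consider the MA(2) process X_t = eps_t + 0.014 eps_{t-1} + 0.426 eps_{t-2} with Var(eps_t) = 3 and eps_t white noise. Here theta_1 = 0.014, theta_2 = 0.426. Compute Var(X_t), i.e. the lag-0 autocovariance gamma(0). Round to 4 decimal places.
\gamma(0) = 3.5450

For an MA(q) process X_t = eps_t + sum_i theta_i eps_{t-i} with
Var(eps_t) = sigma^2, the variance is
  gamma(0) = sigma^2 * (1 + sum_i theta_i^2).
  sum_i theta_i^2 = (0.014)^2 + (0.426)^2 = 0.000196 + 0.181476 = 0.181672.
  gamma(0) = 3 * (1 + 0.181672) = 3 * 1.181672 = 3.545016, which rounds to 3.5450.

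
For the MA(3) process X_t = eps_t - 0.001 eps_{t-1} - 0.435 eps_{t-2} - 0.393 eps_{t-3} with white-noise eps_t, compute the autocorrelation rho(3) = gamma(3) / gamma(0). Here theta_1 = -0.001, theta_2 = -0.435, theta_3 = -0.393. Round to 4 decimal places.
\rho(3) = -0.2925

For an MA(q) process with theta_0 = 1, the autocovariance is
  gamma(k) = sigma^2 * sum_{i=0..q-k} theta_i * theta_{i+k},
and rho(k) = gamma(k) / gamma(0). Sigma^2 cancels.
  numerator   = (1)*(-0.393) = -0.393.
  denominator = (1)^2 + (-0.001)^2 + (-0.435)^2 + (-0.393)^2 = 1.343675.
  rho(3) = -0.393 / 1.343675 = -0.2925.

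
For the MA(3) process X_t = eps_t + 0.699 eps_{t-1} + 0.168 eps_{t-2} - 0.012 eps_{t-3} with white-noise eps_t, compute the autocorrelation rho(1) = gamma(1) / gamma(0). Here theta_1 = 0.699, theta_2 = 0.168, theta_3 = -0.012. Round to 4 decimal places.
\rho(1) = 0.5369

For an MA(q) process with theta_0 = 1, the autocovariance is
  gamma(k) = sigma^2 * sum_{i=0..q-k} theta_i * theta_{i+k},
and rho(k) = gamma(k) / gamma(0). Sigma^2 cancels.
  numerator   = (1)*(0.699) + (0.699)*(0.168) + (0.168)*(-0.012) = 0.814416.
  denominator = (1)^2 + (0.699)^2 + (0.168)^2 + (-0.012)^2 = 1.516969.
  rho(1) = 0.814416 / 1.516969 = 0.5369.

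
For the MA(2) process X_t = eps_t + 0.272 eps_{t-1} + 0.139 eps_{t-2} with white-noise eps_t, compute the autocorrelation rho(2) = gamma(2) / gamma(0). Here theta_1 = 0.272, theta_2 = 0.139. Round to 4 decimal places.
\rho(2) = 0.1271

For an MA(q) process with theta_0 = 1, the autocovariance is
  gamma(k) = sigma^2 * sum_{i=0..q-k} theta_i * theta_{i+k},
and rho(k) = gamma(k) / gamma(0). Sigma^2 cancels.
  numerator   = (1)*(0.139) = 0.139.
  denominator = (1)^2 + (0.272)^2 + (0.139)^2 = 1.093305.
  rho(2) = 0.139 / 1.093305 = 0.1271.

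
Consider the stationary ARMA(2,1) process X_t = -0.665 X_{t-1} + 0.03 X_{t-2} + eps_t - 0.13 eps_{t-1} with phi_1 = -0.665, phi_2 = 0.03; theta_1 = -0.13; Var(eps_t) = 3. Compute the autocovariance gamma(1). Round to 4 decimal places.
\gamma(1) = -5.0441

Multiply the model equation by X_{t-k} and take expectations. With theta_0 = psi_0 = 1 and psi_j the MA(infinity) weights, this gives
  gamma(k) - sum_i phi_i gamma(k-i) = c_k,
  c_k = sigma^2 * sum_{j=k..q} theta_j psi_{j-k}   (c_k = 0 for k > q),
using gamma(-m) = gamma(m).
psi-weights needed (psi_j = theta_j + sum_i phi_i psi_{j-i}):
  psi_1 = theta_1 + phi_1 = -0.13 + (-0.665) = -0.795
Right-hand sides:
  c_0 = sigma^2 (1 + theta_1 psi_1) = 3 * (1 + (-0.13)(-0.795)) = 3 * 1.10335 = 3.31005
  c_1 = sigma^2 theta_1 = 3 * (-0.13) = -0.39
  c_2 = 0
Equations for k = 0, 1, 2 (AR order 2, c_2 = 0):
  (E0) gamma(0) = phi_1 gamma(1) + phi_2 gamma(2) + c_0
  (E1) gamma(1) = phi_1 gamma(0) + phi_2 gamma(1) + c_1
  (E2) gamma(2) = phi_1 gamma(1) + phi_2 gamma(0)
From (E1): gamma(1) = A gamma(0) + B with
  A = phi_1 / (1 - phi_2) = -0.665 / 0.97 = -0.685567,   B = c_1 / (1 - phi_2) = -0.39 / 0.97 = -0.402062.
Insert (E2) into (E0): gamma(0) (1 - phi_2^2) = phi_1 (1 + phi_2) gamma(1) + c_0.
  phi_1 (1 + phi_2) = (-0.665)(1.03) = -0.68495,   1 - phi_2^2 = 0.9991.
Replace gamma(1) by A gamma(0) + B and collect gamma(0):
  gamma(0) [0.9991 - (-0.68495)(-0.685567)] = (-0.68495)(-0.402062) + 3.31005
  gamma(0) * 0.529521 = 3.585442
  gamma(0) = 3.585442 / 0.529521 = 6.771107.
  gamma(1) = A gamma(0) + B = (-0.685567)(6.771107) + (-0.402062) = -5.044109.
Therefore gamma(1) = -5.0441 (to 4 decimal places).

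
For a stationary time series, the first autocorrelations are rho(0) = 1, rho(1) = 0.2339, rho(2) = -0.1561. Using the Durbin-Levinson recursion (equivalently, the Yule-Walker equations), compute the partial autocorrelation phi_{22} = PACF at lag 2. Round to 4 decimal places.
\phi_{22} = -0.2230

The PACF at lag k is phi_{kk}, the last component of the solution
to the Yule-Walker system G_k phi = r_k where
  (G_k)_{ij} = rho(|i - j|), (r_k)_i = rho(i), i,j = 1..k.
Equivalently, Durbin-Levinson gives phi_{kk} iteratively:
  phi_{11} = rho(1)
  phi_{kk} = [rho(k) - sum_{j=1..k-1} phi_{k-1,j} rho(k-j)]
            / [1 - sum_{j=1..k-1} phi_{k-1,j} rho(j)],
  phi_{k,j} = phi_{k-1,j} - phi_{kk} phi_{k-1,k-j},  j = 1..k-1.
Step k = 1:
  phi_11 = rho(1) = 0.2339.
Step k = 2:
  phi_22 = [rho(2) - phi_11 rho(1)] / [1 - phi_11 rho(1)] = [-0.1561 - (0.2339)(0.2339)] / [1 - (0.2339)(0.2339)]
         = -0.21080921 / 0.94529079 = -0.223.
Therefore phi_{22} = -0.2230.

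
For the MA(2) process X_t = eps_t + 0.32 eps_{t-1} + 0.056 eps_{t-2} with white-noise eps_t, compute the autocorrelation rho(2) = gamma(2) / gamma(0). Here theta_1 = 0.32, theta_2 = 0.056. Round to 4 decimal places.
\rho(2) = 0.0507

For an MA(q) process with theta_0 = 1, the autocovariance is
  gamma(k) = sigma^2 * sum_{i=0..q-k} theta_i * theta_{i+k},
and rho(k) = gamma(k) / gamma(0). Sigma^2 cancels.
  numerator   = (1)*(0.056) = 0.056.
  denominator = (1)^2 + (0.32)^2 + (0.056)^2 = 1.105536.
  rho(2) = 0.056 / 1.105536 = 0.0507.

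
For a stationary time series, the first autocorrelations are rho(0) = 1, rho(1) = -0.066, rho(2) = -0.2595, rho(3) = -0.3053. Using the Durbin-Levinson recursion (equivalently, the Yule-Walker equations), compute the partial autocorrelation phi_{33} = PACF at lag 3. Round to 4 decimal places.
\phi_{33} = -0.3721

The PACF at lag k is phi_{kk}, the last component of the solution
to the Yule-Walker system G_k phi = r_k where
  (G_k)_{ij} = rho(|i - j|), (r_k)_i = rho(i), i,j = 1..k.
Equivalently, Durbin-Levinson gives phi_{kk} iteratively:
  phi_{11} = rho(1)
  phi_{kk} = [rho(k) - sum_{j=1..k-1} phi_{k-1,j} rho(k-j)]
            / [1 - sum_{j=1..k-1} phi_{k-1,j} rho(j)],
  phi_{k,j} = phi_{k-1,j} - phi_{kk} phi_{k-1,k-j},  j = 1..k-1.
Step k = 1:
  phi_11 = rho(1) = -0.066.
Step k = 2:
  phi_22 = [rho(2) - phi_11 rho(1)] / [1 - phi_11 rho(1)] = [-0.2595 - (-0.066)(-0.066)] / [1 - (-0.066)(-0.066)]
         = -0.263856 / 0.995644 = -0.26501.
  Update: phi_21 = phi_11 - phi_22 phi_11 = -0.066 - (-0.26501)(-0.066) = -0.083491.
Step k = 3:
  phi_33 = [rho(3) - phi_21 rho(2) - phi_22 rho(1)] / [1 - phi_21 rho(1) - phi_22 rho(2)]
    numerator   = -0.3053 - (-0.083491)(-0.2595) - (-0.26501)(-0.066) = -0.34445652
    denominator = 1 - (-0.083491)(-0.066) - (-0.26501)(-0.2595) = 0.92571942
  phi_33 = -0.34445652 / 0.92571942 = -0.3721.
Therefore phi_{33} = -0.3721.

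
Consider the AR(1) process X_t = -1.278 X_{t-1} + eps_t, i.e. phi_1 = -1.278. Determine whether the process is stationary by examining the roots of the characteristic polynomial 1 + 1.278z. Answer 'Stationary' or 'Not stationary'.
\text{Not stationary}

The AR(p) characteristic polynomial is P(z) = 1 + 1.278z.
Stationarity requires all roots to lie outside the unit circle, i.e. |z| > 1 for every root.
This is linear in z: 1 + (1.278) z = 0  =>  z = -1/(1.278) = -0.782473,  |z| = 0.782473.
Moduli of all roots: 0.7825.
All moduli strictly greater than 1? No.
Verdict: Not stationary.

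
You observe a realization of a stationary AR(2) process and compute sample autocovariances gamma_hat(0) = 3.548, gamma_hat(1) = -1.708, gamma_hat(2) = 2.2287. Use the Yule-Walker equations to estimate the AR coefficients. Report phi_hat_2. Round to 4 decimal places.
\hat\phi_{2} = 0.5160

The Yule-Walker equations for an AR(p) process read, in matrix form,
  Gamma_p phi = r_p,   with   (Gamma_p)_{ij} = gamma(|i - j|),
                       (r_p)_i = gamma(i),   i,j = 1..p.
Substitute the sample gammas (Toeplitz matrix and right-hand side of size 2):
  Gamma_p = [[3.548, -1.708], [-1.708, 3.548]]
  r_p     = [-1.708, 2.2287]
Written out:
  3.548 phi_1 - 1.708 phi_2 = -1.708
  -1.708 phi_1 + 3.548 phi_2 = 2.2287
Solve by Cramer's rule:
  det = gamma(0)^2 - gamma(1)^2 = (3.548)^2 - (-1.708)^2 = 12.588304 - 2.917264 = 9.67104
  phi_hat_1 = [gamma(1) gamma(0) - gamma(1) gamma(2)] / det = [(-1.708)(3.548) - (-1.708)(2.2287)] / 9.67104 = -2.2533644 / 9.67104 = -0.233
  phi_hat_2 = [gamma(0) gamma(2) - gamma(1)^2] / det = [(3.548)(2.2287) - (-1.708)^2] / 9.67104 = 4.9901636 / 9.67104 = 0.516
So phi_hat = [-0.2330, 0.5160].
Therefore phi_hat_2 = 0.5160.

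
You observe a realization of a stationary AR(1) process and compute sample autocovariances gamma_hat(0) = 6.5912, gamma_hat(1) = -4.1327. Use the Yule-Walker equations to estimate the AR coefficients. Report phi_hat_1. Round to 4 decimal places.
\hat\phi_{1} = -0.6270

The Yule-Walker equations for an AR(p) process read, in matrix form,
  Gamma_p phi = r_p,   with   (Gamma_p)_{ij} = gamma(|i - j|),
                       (r_p)_i = gamma(i),   i,j = 1..p.
Substitute the sample gammas (Toeplitz matrix and right-hand side of size 1):
  Gamma_p = [[6.5912]]
  r_p     = [-4.1327]
With p = 1 this is the single equation gamma(0) phi_1 = gamma(1):
  phi_hat_1 = gamma(1) / gamma(0) = -4.1327 / 6.5912 = -0.6270.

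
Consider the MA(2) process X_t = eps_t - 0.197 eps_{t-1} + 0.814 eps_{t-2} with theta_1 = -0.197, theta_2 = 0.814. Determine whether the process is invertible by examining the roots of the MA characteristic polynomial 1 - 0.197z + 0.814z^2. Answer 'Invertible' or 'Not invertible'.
\text{Invertible}

The MA(q) characteristic polynomial is P(z) = 1 - 0.197z + 0.814z^2.
Invertibility requires all roots to lie outside the unit circle, i.e. |z| > 1 for every root.
Set 1 + (-0.197) z + (0.814) z^2 = 0, i.e. a z^2 + b z + c = 0 with a = 0.814, b = -0.197, c = 1.
Discriminant D = b^2 - 4ac = (-0.197)^2 - 4*(0.814)*1 = 0.038809 - (3.256) = -3.217191.
D < 0, so the roots are the complex-conjugate pair z = (-b +/- i sqrt(-D)) / (2a) = 0.121 +/- 1.1018i.
For a conjugate pair |z|^2 = z * conj(z) = (product of roots) = c/a = 1/(0.814) = 1.228501, so |z| = sqrt(1.228501) = 1.1084 for both roots.
Moduli of all roots: 1.1084, 1.1084.
All moduli strictly greater than 1? Yes.
Verdict: Invertible.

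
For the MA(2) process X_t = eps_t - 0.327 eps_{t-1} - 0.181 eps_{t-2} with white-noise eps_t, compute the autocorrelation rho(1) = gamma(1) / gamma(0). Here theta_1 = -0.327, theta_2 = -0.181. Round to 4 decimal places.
\rho(1) = -0.2350

For an MA(q) process with theta_0 = 1, the autocovariance is
  gamma(k) = sigma^2 * sum_{i=0..q-k} theta_i * theta_{i+k},
and rho(k) = gamma(k) / gamma(0). Sigma^2 cancels.
  numerator   = (1)*(-0.327) + (-0.327)*(-0.181) = -0.267813.
  denominator = (1)^2 + (-0.327)^2 + (-0.181)^2 = 1.13969.
  rho(1) = -0.267813 / 1.13969 = -0.2350.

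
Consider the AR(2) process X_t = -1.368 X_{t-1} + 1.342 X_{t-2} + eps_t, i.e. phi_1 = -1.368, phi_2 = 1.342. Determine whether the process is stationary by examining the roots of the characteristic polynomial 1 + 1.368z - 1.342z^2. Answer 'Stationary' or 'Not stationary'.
\text{Not stationary}

The AR(p) characteristic polynomial is P(z) = 1 + 1.368z - 1.342z^2.
Stationarity requires all roots to lie outside the unit circle, i.e. |z| > 1 for every root.
Set 1 + (1.368) z + (-1.342) z^2 = 0, i.e. a z^2 + b z + c = 0 with a = -1.342, b = 1.368, c = 1.
Discriminant D = b^2 - 4ac = (1.368)^2 - 4*(-1.342)*1 = 1.871424 - (-5.368) = 7.239424.
D >= 0, so the roots are real: z = (-b +/- sqrt(D)) / (2a) = (-1.368 +/- 2.690618) / (-2.684).
  z_1 = (-1.368 + 2.690618) / (-2.684) = -0.4928,   |z_1| = 0.4928.
  z_2 = (-1.368 - 2.690618) / (-2.684) = 1.5122,   |z_2| = 1.5122.
Moduli of all roots: 0.4928, 1.5122.
All moduli strictly greater than 1? No.
Verdict: Not stationary.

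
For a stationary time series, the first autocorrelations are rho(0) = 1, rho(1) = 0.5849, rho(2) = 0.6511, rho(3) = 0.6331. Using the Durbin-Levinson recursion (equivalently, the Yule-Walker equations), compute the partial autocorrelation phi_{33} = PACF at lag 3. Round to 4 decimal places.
\phi_{33} = 0.3051

The PACF at lag k is phi_{kk}, the last component of the solution
to the Yule-Walker system G_k phi = r_k where
  (G_k)_{ij} = rho(|i - j|), (r_k)_i = rho(i), i,j = 1..k.
Equivalently, Durbin-Levinson gives phi_{kk} iteratively:
  phi_{11} = rho(1)
  phi_{kk} = [rho(k) - sum_{j=1..k-1} phi_{k-1,j} rho(k-j)]
            / [1 - sum_{j=1..k-1} phi_{k-1,j} rho(j)],
  phi_{k,j} = phi_{k-1,j} - phi_{kk} phi_{k-1,k-j},  j = 1..k-1.
Step k = 1:
  phi_11 = rho(1) = 0.5849.
Step k = 2:
  phi_22 = [rho(2) - phi_11 rho(1)] / [1 - phi_11 rho(1)] = [0.6511 - (0.5849)(0.5849)] / [1 - (0.5849)(0.5849)]
         = 0.30899199 / 0.65789199 = 0.46967.
  Update: phi_21 = phi_11 - phi_22 phi_11 = 0.5849 - (0.46967)(0.5849) = 0.31019.
Step k = 3:
  phi_33 = [rho(3) - phi_21 rho(2) - phi_22 rho(1)] / [1 - phi_21 rho(1) - phi_22 rho(2)]
    numerator   = 0.6331 - (0.31019)(0.6511) - (0.46967)(0.5849) = 0.15642534
    denominator = 1 - (0.31019)(0.5849) - (0.46967)(0.6511) = 0.51276779
  phi_33 = 0.15642534 / 0.51276779 = 0.3051.
Therefore phi_{33} = 0.3051.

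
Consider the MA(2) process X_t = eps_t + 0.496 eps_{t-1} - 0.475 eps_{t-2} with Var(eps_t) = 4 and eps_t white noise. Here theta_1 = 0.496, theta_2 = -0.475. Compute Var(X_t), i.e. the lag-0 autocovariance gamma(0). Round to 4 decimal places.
\gamma(0) = 5.8866

For an MA(q) process X_t = eps_t + sum_i theta_i eps_{t-i} with
Var(eps_t) = sigma^2, the variance is
  gamma(0) = sigma^2 * (1 + sum_i theta_i^2).
  sum_i theta_i^2 = (0.496)^2 + (-0.475)^2 = 0.246016 + 0.225625 = 0.471641.
  gamma(0) = 4 * (1 + 0.471641) = 4 * 1.471641 = 5.886564, which rounds to 5.8866.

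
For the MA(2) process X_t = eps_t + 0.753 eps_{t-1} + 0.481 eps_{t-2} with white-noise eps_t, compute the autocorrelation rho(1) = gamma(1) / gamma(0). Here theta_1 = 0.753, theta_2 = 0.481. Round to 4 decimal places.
\rho(1) = 0.6201

For an MA(q) process with theta_0 = 1, the autocovariance is
  gamma(k) = sigma^2 * sum_{i=0..q-k} theta_i * theta_{i+k},
and rho(k) = gamma(k) / gamma(0). Sigma^2 cancels.
  numerator   = (1)*(0.753) + (0.753)*(0.481) = 1.115193.
  denominator = (1)^2 + (0.753)^2 + (0.481)^2 = 1.79837.
  rho(1) = 1.115193 / 1.79837 = 0.6201.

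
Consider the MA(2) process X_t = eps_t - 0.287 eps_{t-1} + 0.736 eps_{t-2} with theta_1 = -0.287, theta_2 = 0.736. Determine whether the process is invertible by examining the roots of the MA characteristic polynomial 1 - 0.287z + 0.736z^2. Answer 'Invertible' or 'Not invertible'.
\text{Invertible}

The MA(q) characteristic polynomial is P(z) = 1 - 0.287z + 0.736z^2.
Invertibility requires all roots to lie outside the unit circle, i.e. |z| > 1 for every root.
Set 1 + (-0.287) z + (0.736) z^2 = 0, i.e. a z^2 + b z + c = 0 with a = 0.736, b = -0.287, c = 1.
Discriminant D = b^2 - 4ac = (-0.287)^2 - 4*(0.736)*1 = 0.082369 - (2.944) = -2.861631.
D < 0, so the roots are the complex-conjugate pair z = (-b +/- i sqrt(-D)) / (2a) = 0.195 +/- 1.1492i.
For a conjugate pair |z|^2 = z * conj(z) = (product of roots) = c/a = 1/(0.736) = 1.358696, so |z| = sqrt(1.358696) = 1.1656 for both roots.
Moduli of all roots: 1.1656, 1.1656.
All moduli strictly greater than 1? Yes.
Verdict: Invertible.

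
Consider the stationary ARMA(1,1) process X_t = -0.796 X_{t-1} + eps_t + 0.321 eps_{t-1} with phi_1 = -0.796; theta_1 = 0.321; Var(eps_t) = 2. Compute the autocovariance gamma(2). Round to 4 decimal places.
\gamma(2) = 1.5366

Multiply the model equation by X_{t-k} and take expectations. With theta_0 = psi_0 = 1 and psi_j the MA(infinity) weights, this gives
  gamma(k) - sum_i phi_i gamma(k-i) = c_k,
  c_k = sigma^2 * sum_{j=k..q} theta_j psi_{j-k}   (c_k = 0 for k > q),
using gamma(-m) = gamma(m).
psi-weights needed (psi_j = theta_j + sum_i phi_i psi_{j-i}):
  psi_1 = theta_1 + phi_1 = 0.321 + (-0.796) = -0.475
Right-hand sides:
  c_0 = sigma^2 (1 + theta_1 psi_1) = 2 * (1 + (0.321)(-0.475)) = 2 * 0.847525 = 1.69505
  c_1 = sigma^2 theta_1 = 2 * (0.321) = 0.642
  c_2 = 0
Equations for k = 0 and k = 1 (AR order 1):
  gamma(0) = phi_1 gamma(1) + c_0
  gamma(1) = phi_1 gamma(0) + c_1
Substituting the second into the first: gamma(0) (1 - phi_1^2) = c_0 + phi_1 c_1, so
  gamma(0) = (c_0 + phi_1 c_1) / (1 - phi_1^2) = (1.69505 + (-0.796)(0.642)) / (1 - (-0.796)^2) = 1.184018 / 0.366384 = 3.231631.
  gamma(1) = phi_1 gamma(0) + c_1 = (-0.796)(3.231631) + (0.642) = -1.930379.
For k = 2 (> q): gamma(2) = phi_1 gamma(1) = (-0.796)(-1.930379) = 1.536581.
Therefore gamma(2) = 1.5366 (to 4 decimal places).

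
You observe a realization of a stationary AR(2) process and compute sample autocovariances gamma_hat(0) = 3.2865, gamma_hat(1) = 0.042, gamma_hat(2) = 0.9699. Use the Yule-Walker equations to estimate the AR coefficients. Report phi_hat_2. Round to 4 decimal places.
\hat\phi_{2} = 0.2950

The Yule-Walker equations for an AR(p) process read, in matrix form,
  Gamma_p phi = r_p,   with   (Gamma_p)_{ij} = gamma(|i - j|),
                       (r_p)_i = gamma(i),   i,j = 1..p.
Substitute the sample gammas (Toeplitz matrix and right-hand side of size 2):
  Gamma_p = [[3.2865, 0.042], [0.042, 3.2865]]
  r_p     = [0.042, 0.9699]
Written out:
  3.2865 phi_1 + 0.042 phi_2 = 0.042
  0.042 phi_1 + 3.2865 phi_2 = 0.9699
Solve by Cramer's rule:
  det = gamma(0)^2 - gamma(1)^2 = (3.2865)^2 - (0.042)^2 = 10.80108225 - 0.001764 = 10.79931825
  phi_hat_1 = [gamma(1) gamma(0) - gamma(1) gamma(2)] / det = [(0.042)(3.2865) - (0.042)(0.9699)] / 10.79931825 = 0.0972972 / 10.79931825 = 0.009
  phi_hat_2 = [gamma(0) gamma(2) - gamma(1)^2] / det = [(3.2865)(0.9699) - (0.042)^2] / 10.79931825 = 3.18581235 / 10.79931825 = 0.295
So phi_hat = [0.0090, 0.2950].
Therefore phi_hat_2 = 0.2950.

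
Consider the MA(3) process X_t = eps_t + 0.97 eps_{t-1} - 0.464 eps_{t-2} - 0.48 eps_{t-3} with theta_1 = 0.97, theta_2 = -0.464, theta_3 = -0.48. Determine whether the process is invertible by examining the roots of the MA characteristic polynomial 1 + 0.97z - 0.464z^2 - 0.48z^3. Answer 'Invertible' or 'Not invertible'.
\text{Invertible}

The MA(q) characteristic polynomial is P(z) = 1 + 0.97z - 0.464z^2 - 0.48z^3.
Invertibility requires all roots to lie outside the unit circle, i.e. |z| > 1 for every root.
Degree 3: look for a simple real root z0 first, then factor out (1 - z/z0) and solve the remaining quadratic.
Testing z0 = -1.25: P(-1.25) = 1 + (0.97)(-1.25) + (-0.464)(-1.25)^2 + (-0.48)(-1.25)^3
  = 1 + (-1.2125) + (-0.725) + (0.9375) = 0.  So z_0 = -1.25 is a root, |z_0| = 1.25.
Divide out the factor (1 + 0.8 z) = (1 - z/z0) (since 1/z0 = -0.8):
  P(z) = (1 + 0.8 z)(1 + (0.17) z + (-0.6) z^2)
  [check: z-coef 0.17 - (-0.8) = 0.97; z^2-coef -0.6 - (-0.8)(0.17) = -0.464; z^3-coef -(-0.8)(-0.6) = -0.48.]
Remaining roots from the quadratic factor 1 + (0.17) z + (-0.6) z^2:
  Set 1 + (0.17) z + (-0.6) z^2 = 0, i.e. a z^2 + b z + c = 0 with a = -0.6, b = 0.17, c = 1.
  Discriminant D = b^2 - 4ac = (0.17)^2 - 4*(-0.6)*1 = 0.0289 - (-2.4) = 2.4289.
  D >= 0, so the roots are real: z = (-b +/- sqrt(D)) / (2a) = (-0.17 +/- 1.558493) / (-1.2).
    z_1 = (-0.17 + 1.558493) / (-1.2) = -1.1571,   |z_1| = 1.1571.
    z_2 = (-0.17 - 1.558493) / (-1.2) = 1.4404,   |z_2| = 1.4404.
Moduli of all roots: 1.2500, 1.1571, 1.4404.
All moduli strictly greater than 1? Yes.
Verdict: Invertible.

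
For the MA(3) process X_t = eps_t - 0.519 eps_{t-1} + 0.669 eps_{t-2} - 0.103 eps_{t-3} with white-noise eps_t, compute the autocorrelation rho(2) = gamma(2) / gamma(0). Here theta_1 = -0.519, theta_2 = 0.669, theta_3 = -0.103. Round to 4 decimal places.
\rho(2) = 0.4182

For an MA(q) process with theta_0 = 1, the autocovariance is
  gamma(k) = sigma^2 * sum_{i=0..q-k} theta_i * theta_{i+k},
and rho(k) = gamma(k) / gamma(0). Sigma^2 cancels.
  numerator   = (1)*(0.669) + (-0.519)*(-0.103) = 0.722457.
  denominator = (1)^2 + (-0.519)^2 + (0.669)^2 + (-0.103)^2 = 1.727531.
  rho(2) = 0.722457 / 1.727531 = 0.4182.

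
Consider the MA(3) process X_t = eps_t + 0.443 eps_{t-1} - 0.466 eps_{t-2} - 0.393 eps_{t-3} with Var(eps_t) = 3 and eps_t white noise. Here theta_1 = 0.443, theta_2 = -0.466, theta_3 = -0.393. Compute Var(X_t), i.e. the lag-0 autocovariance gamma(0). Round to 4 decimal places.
\gamma(0) = 4.7036

For an MA(q) process X_t = eps_t + sum_i theta_i eps_{t-i} with
Var(eps_t) = sigma^2, the variance is
  gamma(0) = sigma^2 * (1 + sum_i theta_i^2).
  sum_i theta_i^2 = (0.443)^2 + (-0.466)^2 + (-0.393)^2 = 0.196249 + 0.217156 + 0.154449 = 0.567854.
  gamma(0) = 3 * (1 + 0.567854) = 3 * 1.567854 = 4.703562, which rounds to 4.7036.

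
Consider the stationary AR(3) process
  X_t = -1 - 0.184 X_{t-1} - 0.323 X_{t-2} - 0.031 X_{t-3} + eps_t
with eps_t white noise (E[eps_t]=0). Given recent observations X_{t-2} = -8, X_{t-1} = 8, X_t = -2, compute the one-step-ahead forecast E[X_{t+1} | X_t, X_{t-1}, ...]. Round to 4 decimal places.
E[X_{t+1} \mid \mathcal F_t] = -2.9680

For an AR(p) model X_t = c + sum_i phi_i X_{t-i} + eps_t, the
one-step-ahead conditional mean is
  E[X_{t+1} | X_t, ...] = c + sum_i phi_i X_{t+1-i}.
Substitute known values:
  E[X_{t+1} | ...] = -1 + (-0.184) * (-2) + (-0.323) * (8) + (-0.031) * (-8)
                   = -2.9680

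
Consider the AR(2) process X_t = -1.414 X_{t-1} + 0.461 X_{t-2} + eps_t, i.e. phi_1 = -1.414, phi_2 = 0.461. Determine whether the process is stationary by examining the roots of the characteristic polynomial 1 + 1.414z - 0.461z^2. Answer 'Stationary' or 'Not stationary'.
\text{Not stationary}

The AR(p) characteristic polynomial is P(z) = 1 + 1.414z - 0.461z^2.
Stationarity requires all roots to lie outside the unit circle, i.e. |z| > 1 for every root.
Set 1 + (1.414) z + (-0.461) z^2 = 0, i.e. a z^2 + b z + c = 0 with a = -0.461, b = 1.414, c = 1.
Discriminant D = b^2 - 4ac = (1.414)^2 - 4*(-0.461)*1 = 1.999396 - (-1.844) = 3.843396.
D >= 0, so the roots are real: z = (-b +/- sqrt(D)) / (2a) = (-1.414 +/- 1.960458) / (-0.922).
  z_1 = (-1.414 + 1.960458) / (-0.922) = -0.5927,   |z_1| = 0.5927.
  z_2 = (-1.414 - 1.960458) / (-0.922) = 3.6599,   |z_2| = 3.6599.
Moduli of all roots: 0.5927, 3.6599.
All moduli strictly greater than 1? No.
Verdict: Not stationary.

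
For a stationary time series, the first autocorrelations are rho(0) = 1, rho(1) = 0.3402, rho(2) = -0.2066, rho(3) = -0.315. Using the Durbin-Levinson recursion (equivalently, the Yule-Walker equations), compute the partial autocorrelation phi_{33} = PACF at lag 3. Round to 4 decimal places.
\phi_{33} = -0.1240

The PACF at lag k is phi_{kk}, the last component of the solution
to the Yule-Walker system G_k phi = r_k where
  (G_k)_{ij} = rho(|i - j|), (r_k)_i = rho(i), i,j = 1..k.
Equivalently, Durbin-Levinson gives phi_{kk} iteratively:
  phi_{11} = rho(1)
  phi_{kk} = [rho(k) - sum_{j=1..k-1} phi_{k-1,j} rho(k-j)]
            / [1 - sum_{j=1..k-1} phi_{k-1,j} rho(j)],
  phi_{k,j} = phi_{k-1,j} - phi_{kk} phi_{k-1,k-j},  j = 1..k-1.
Step k = 1:
  phi_11 = rho(1) = 0.3402.
Step k = 2:
  phi_22 = [rho(2) - phi_11 rho(1)] / [1 - phi_11 rho(1)] = [-0.2066 - (0.3402)(0.3402)] / [1 - (0.3402)(0.3402)]
         = -0.32233604 / 0.88426396 = -0.364525.
  Update: phi_21 = phi_11 - phi_22 phi_11 = 0.3402 - (-0.364525)(0.3402) = 0.464211.
Step k = 3:
  phi_33 = [rho(3) - phi_21 rho(2) - phi_22 rho(1)] / [1 - phi_21 rho(1) - phi_22 rho(2)]
    numerator   = -0.315 - (0.464211)(-0.2066) - (-0.364525)(0.3402) = -0.09508265
    denominator = 1 - (0.464211)(0.3402) - (-0.364525)(-0.2066) = 0.76676452
  phi_33 = -0.09508265 / 0.76676452 = -0.124.
Therefore phi_{33} = -0.1240.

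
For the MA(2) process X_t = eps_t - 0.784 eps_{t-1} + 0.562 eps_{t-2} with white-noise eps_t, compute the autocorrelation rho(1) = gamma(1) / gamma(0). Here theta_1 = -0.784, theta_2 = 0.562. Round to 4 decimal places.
\rho(1) = -0.6343

For an MA(q) process with theta_0 = 1, the autocovariance is
  gamma(k) = sigma^2 * sum_{i=0..q-k} theta_i * theta_{i+k},
and rho(k) = gamma(k) / gamma(0). Sigma^2 cancels.
  numerator   = (1)*(-0.784) + (-0.784)*(0.562) = -1.224608.
  denominator = (1)^2 + (-0.784)^2 + (0.562)^2 = 1.9305.
  rho(1) = -1.224608 / 1.9305 = -0.6343.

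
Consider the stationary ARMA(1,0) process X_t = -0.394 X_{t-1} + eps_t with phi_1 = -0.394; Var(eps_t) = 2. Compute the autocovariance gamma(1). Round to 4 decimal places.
\gamma(1) = -0.9328

Multiply the model equation by X_{t-k} and take expectations. With theta_0 = psi_0 = 1 and psi_j the MA(infinity) weights, this gives
  gamma(k) - sum_i phi_i gamma(k-i) = c_k,
  c_k = sigma^2 * sum_{j=k..q} theta_j psi_{j-k}   (c_k = 0 for k > q),
using gamma(-m) = gamma(m).
Pure AR (q = 0): c_0 = sigma^2 = 2, c_k = 0 for k >= 1.
Equations for k = 0 and k = 1 (AR order 1):
  gamma(0) = phi_1 gamma(1) + c_0
  gamma(1) = phi_1 gamma(0) + c_1
Substituting the second into the first: gamma(0) (1 - phi_1^2) = c_0 + phi_1 c_1, so
  gamma(0) = c_0 / (1 - phi_1^2) = 2 / (1 - (-0.394)^2) = 2 / 0.844764 = 2.367525.
  gamma(1) = phi_1 gamma(0) = (-0.394)(2.367525) = -0.932805.
Therefore gamma(1) = -0.9328 (to 4 decimal places).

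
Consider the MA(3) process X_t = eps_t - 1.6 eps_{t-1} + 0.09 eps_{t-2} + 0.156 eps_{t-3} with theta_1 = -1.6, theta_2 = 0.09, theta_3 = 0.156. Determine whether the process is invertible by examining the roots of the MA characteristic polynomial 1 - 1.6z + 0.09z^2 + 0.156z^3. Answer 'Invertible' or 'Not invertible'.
\text{Not invertible}

The MA(q) characteristic polynomial is P(z) = 1 - 1.6z + 0.09z^2 + 0.156z^3.
Invertibility requires all roots to lie outside the unit circle, i.e. |z| > 1 for every root.
Degree 3: look for a simple real root z0 first, then factor out (1 - z/z0) and solve the remaining quadratic.
Testing z0 = 2.5: P(2.5) = 1 + (-1.6)(2.5) + (0.09)(2.5)^2 + (0.156)(2.5)^3
  = 1 + (-4) + (0.5625) + (2.4375) = 0.  So z_0 = 2.5 is a root, |z_0| = 2.5.
Divide out the factor (1 - 0.4 z) = (1 - z/z0) (since 1/z0 = 0.4):
  P(z) = (1 - 0.4 z)(1 + (-1.2) z + (-0.39) z^2)
  [check: z-coef -1.2 - (0.4) = -1.6; z^2-coef -0.39 - (0.4)(-1.2) = 0.09; z^3-coef -(0.4)(-0.39) = 0.156.]
Remaining roots from the quadratic factor 1 + (-1.2) z + (-0.39) z^2:
  Set 1 + (-1.2) z + (-0.39) z^2 = 0, i.e. a z^2 + b z + c = 0 with a = -0.39, b = -1.2, c = 1.
  Discriminant D = b^2 - 4ac = (-1.2)^2 - 4*(-0.39)*1 = 1.44 - (-1.56) = 3.
  D >= 0, so the roots are real: z = (-b +/- sqrt(D)) / (2a) = (1.2 +/- 1.732051) / (-0.78).
    z_1 = (1.2 + 1.732051) / (-0.78) = -3.759,   |z_1| = 3.759.
    z_2 = (1.2 - 1.732051) / (-0.78) = 0.6821,   |z_2| = 0.6821.
Moduli of all roots: 2.5000, 3.7590, 0.6821.
All moduli strictly greater than 1? No.
Verdict: Not invertible.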